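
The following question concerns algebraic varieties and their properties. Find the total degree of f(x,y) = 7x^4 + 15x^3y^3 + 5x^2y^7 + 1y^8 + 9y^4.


Examine each term for its total degree (sum of exponents).
  Term '7x^4' has total degree 4+0 = 4.
  Term '15x^3y^3' has total degree 3+3 = 6.
  Term '5x^2y^7' has total degree 2+7 = 9.
  Term '1y^8' has total degree 0+8 = 8.
  Term '9y^4' has total degree 0+4 = 4.
The maximum total degree among all terms is 9.

9


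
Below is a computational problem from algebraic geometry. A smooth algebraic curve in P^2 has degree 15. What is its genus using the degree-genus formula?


Using the genus formula for smooth plane curves:
g = (d-1)(d-2)/2
g = (15-1)(15-2)/2
g = 14*13/2
g = 182/2 = 91

91


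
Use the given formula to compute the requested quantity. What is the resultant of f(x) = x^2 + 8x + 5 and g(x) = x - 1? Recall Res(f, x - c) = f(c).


For Res(f, x - c), we evaluate f at x = c.
f(1) = 1^2 + 8*1 + 5
= 1 + 8 + 5
= 9 + 5 = 14
Res(f, g) = 14

14


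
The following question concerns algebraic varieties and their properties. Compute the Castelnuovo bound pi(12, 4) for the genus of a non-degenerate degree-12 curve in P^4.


Castelnuovo's bound: write d - 1 = m(r-1) + epsilon with 0 <= epsilon < r-1.
d - 1 = 12 - 1 = 11
r - 1 = 4 - 1 = 3
11 = 3*3 + 2, so m = 3, epsilon = 2
pi(d, r) = m(m-1)(r-1)/2 + m*epsilon
= 3*2*3/2 + 3*2
= 18/2 + 6
= 9 + 6 = 15

15


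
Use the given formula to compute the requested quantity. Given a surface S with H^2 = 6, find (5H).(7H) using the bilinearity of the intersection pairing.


Using bilinearity of the intersection pairing on a surface S:
(aH).(bH) = ab * (H.H)
We have H^2 = 6.
D.E = (5H).(7H) = 5*7*6
= 35*6
= 210

210


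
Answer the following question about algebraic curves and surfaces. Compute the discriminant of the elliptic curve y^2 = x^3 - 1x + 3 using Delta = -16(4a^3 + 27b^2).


Compute each component:
4a^3 = 4*(-1)^3 = 4*(-1) = -4
27b^2 = 27*3^2 = 27*9 = 243
4a^3 + 27b^2 = -4 + 243 = 239
Delta = -16*239 = -3824

-3824


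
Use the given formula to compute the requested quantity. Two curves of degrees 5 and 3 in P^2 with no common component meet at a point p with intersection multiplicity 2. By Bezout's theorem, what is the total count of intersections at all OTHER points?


By Bezout's theorem, the total intersection number is d1 * d2.
Total = 5 * 3 = 15
Intersection multiplicity at p = 2
Remaining intersections = 15 - 2 = 13

13


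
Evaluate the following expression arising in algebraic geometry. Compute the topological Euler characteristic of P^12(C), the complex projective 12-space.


The complex projective space P^12 has one cell in each even real dimension 0, 2, ..., 24.
The cohomology groups are H^{2k}(P^12) = Z for k = 0,...,12, and 0 otherwise.
Euler characteristic = sum of Betti numbers = 1 per even-dimensional cohomology group.
chi(P^12) = 12 + 1 = 13

13


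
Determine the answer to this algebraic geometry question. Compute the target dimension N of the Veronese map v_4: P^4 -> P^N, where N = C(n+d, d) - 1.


The Veronese embedding v_d: P^n -> P^N maps each point to all
degree-d monomials in n+1 homogeneous coordinates.
N = C(n+d, d) - 1
N = C(4+4, 4) - 1
N = C(8, 4) - 1
C(8, 4) = 70
N = 70 - 1 = 69

69


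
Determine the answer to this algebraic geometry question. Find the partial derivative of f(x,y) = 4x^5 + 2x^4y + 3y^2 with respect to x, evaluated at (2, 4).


df/dx = 5*4*x^4 + 4*2*x^3*y
At (2,4): 5*4*2^4 + 4*2*2^3*4
= 320 + 256
= 576

576


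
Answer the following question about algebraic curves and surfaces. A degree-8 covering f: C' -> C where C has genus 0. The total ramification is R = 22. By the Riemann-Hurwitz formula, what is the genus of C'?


Riemann-Hurwitz formula: 2g' - 2 = d(2g - 2) + R
Given: d = 8, g = 0, R = 22
2g' - 2 = 8*(2*0 - 2) + 22
2g' - 2 = 8*(-2) + 22
2g' - 2 = -16 + 22 = 6
2g' = 8
g' = 4

4


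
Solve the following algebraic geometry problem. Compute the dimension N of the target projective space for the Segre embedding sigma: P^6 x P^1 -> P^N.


The Segre embedding maps P^m x P^n into P^N via
all products of coordinates from each factor.
N = (m+1)(n+1) - 1
N = (6+1)(1+1) - 1
N = 7*2 - 1
N = 14 - 1 = 13

13


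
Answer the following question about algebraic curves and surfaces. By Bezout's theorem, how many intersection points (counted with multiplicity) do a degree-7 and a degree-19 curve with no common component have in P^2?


Bezout's theorem states the intersection count equals the product of degrees.
Intersection count = 7 * 19 = 133

133


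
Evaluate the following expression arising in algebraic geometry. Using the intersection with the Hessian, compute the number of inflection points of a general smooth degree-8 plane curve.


For a general smooth plane curve C of degree d, the inflection points are
the intersection of C with its Hessian curve, which has degree 3(d-2).
By Bezout, the total intersection number is d * 3(d-2) = 8 * 18 = 144.
For a general curve every flex is ordinary, so each contributes
multiplicity 1 to C·Hess(C), and the number of distinct inflection
points is 3d(d-2).
Inflection points = 3*8*(8-2) = 3*8*6 = 144

144


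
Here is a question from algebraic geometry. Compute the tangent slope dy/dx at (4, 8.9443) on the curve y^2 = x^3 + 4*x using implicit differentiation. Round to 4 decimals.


Using implicit differentiation of y^2 = x^3 + 4*x:
2y * dy/dx = 3x^2 + 4
dy/dx = (3x^2 + 4)/(2y)
Numerator: 3*4^2 + 4 = 52
Denominator: 2*8.9443 = 17.8886
dy/dx = 52/17.8886 = 2.9069

2.9069


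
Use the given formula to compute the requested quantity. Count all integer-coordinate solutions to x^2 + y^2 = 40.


Systematically check integer values of x where x^2 <= 40.
For each valid x, check if 40 - x^2 is a perfect square.
x=2: 40 - 4 = 36, sqrt = 6 (valid)
x=6: 40 - 36 = 4, sqrt = 2 (valid)
Total integer solutions found: 8

8


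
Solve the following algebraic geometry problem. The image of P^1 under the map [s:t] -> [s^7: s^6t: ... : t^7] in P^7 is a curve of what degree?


The rational normal curve in P^7 is the image of P^1 under the 7-uple Veronese.
A general hyperplane in P^7 pulls back to a degree-7 form on P^1, which has 7 zeros,
so the curve meets a general hyperplane in 7 points. Degree = 7.

7


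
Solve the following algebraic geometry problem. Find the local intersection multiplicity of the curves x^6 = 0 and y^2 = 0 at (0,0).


The intersection multiplicity of V(x^a) and V(y^b) at the origin is:
I(O; V(x^6), V(y^2)) = dim_k(k[x,y]/(x^6, y^2))
A basis for k[x,y]/(x^6, y^2) is the set of monomials x^i * y^j
where 0 <= i < 6 and 0 <= j < 2.
The number of such monomials is 6 * 2 = 12

12


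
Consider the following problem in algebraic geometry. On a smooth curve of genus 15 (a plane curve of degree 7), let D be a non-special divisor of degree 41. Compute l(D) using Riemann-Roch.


First, compute the genus of a smooth plane curve of degree 7:
g = (d-1)(d-2)/2 = (7-1)(7-2)/2 = 15
For a non-special divisor D (i.e., h^1(D) = 0), Riemann-Roch gives:
l(D) = deg(D) - g + 1
Since deg(D) = 41 >= 2g - 1 = 29, D is non-special.
l(D) = 41 - 15 + 1 = 27

27


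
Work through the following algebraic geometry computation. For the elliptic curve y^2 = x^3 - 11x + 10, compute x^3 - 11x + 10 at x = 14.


Compute x^3 - 11x + 10 at x = 14:
x^3 = 14^3 = 2744
(-11)*x = (-11)*14 = -154
Sum: 2744 - 154 + 10 = 2600

2600


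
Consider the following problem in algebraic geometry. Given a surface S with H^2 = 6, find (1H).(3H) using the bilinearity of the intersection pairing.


Using bilinearity of the intersection pairing on a surface S:
(aH).(bH) = ab * (H.H)
We have H^2 = 6.
D.E = (1H).(3H) = 1*3*6
= 3*6
= 18

18


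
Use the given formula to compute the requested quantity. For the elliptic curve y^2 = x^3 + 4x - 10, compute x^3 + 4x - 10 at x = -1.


Compute x^3 + 4x - 10 at x = -1:
x^3 = (-1)^3 = -1
4*x = 4*(-1) = -4
Sum: -1 - 4 - 10 = -15

-15


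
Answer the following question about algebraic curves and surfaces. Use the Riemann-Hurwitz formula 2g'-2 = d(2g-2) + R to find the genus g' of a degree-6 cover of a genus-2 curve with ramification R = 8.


Riemann-Hurwitz formula: 2g' - 2 = d(2g - 2) + R
Given: d = 6, g = 2, R = 8
2g' - 2 = 6*(2*2 - 2) + 8
2g' - 2 = 6*2 + 8
2g' - 2 = 12 + 8 = 20
2g' = 22
g' = 11

11


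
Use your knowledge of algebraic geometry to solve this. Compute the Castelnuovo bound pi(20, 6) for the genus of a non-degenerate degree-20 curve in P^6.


Castelnuovo's bound: write d - 1 = m(r-1) + epsilon with 0 <= epsilon < r-1.
d - 1 = 20 - 1 = 19
r - 1 = 6 - 1 = 5
19 = 3*5 + 4, so m = 3, epsilon = 4
pi(d, r) = m(m-1)(r-1)/2 + m*epsilon
= 3*2*5/2 + 3*4
= 30/2 + 12
= 15 + 12 = 27

27


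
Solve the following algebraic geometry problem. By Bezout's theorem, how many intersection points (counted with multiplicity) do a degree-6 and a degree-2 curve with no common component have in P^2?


Bezout's theorem states the intersection count equals the product of degrees.
Intersection count = 6 * 2 = 12

12


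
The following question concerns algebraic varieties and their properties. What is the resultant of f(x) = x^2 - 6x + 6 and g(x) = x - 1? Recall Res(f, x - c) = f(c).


For Res(f, x - c), we evaluate f at x = c.
f(1) = 1^2 - 6*1 + 6
= 1 - 6 + 6
= -5 + 6 = 1
Res(f, g) = 1

1


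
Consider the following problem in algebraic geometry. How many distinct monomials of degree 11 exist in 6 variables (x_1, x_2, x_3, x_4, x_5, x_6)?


The number of degree-11 monomials in 6 variables is C(d+n-1, n-1).
= C(11+6-1, 6-1) = C(16, 5)
= 4368

4368


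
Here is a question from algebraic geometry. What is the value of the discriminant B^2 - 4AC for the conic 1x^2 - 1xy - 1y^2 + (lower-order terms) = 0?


The discriminant of a conic Ax^2 + Bxy + Cy^2 + ... = 0 is B^2 - 4AC.
B^2 = (-1)^2 = 1
4AC = 4*1*(-1) = -4
Discriminant = 1 + 4 = 5

5


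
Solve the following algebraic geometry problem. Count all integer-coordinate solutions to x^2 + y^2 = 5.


Systematically check integer values of x where x^2 <= 5.
For each valid x, check if 5 - x^2 is a perfect square.
x=1: 5 - 1 = 4, sqrt = 2 (valid)
x=2: 5 - 4 = 1, sqrt = 1 (valid)
Total integer solutions found: 8

8


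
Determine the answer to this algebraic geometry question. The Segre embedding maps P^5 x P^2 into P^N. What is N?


The Segre embedding maps P^m x P^n into P^N via
all products of coordinates from each factor.
N = (m+1)(n+1) - 1
N = (5+1)(2+1) - 1
N = 6*3 - 1
N = 18 - 1 = 17

17


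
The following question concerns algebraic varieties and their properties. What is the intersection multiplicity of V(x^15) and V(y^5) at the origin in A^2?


The intersection multiplicity of V(x^a) and V(y^b) at the origin is:
I(O; V(x^15), V(y^5)) = dim_k(k[x,y]/(x^15, y^5))
A basis for k[x,y]/(x^15, y^5) is the set of monomials x^i * y^j
where 0 <= i < 15 and 0 <= j < 5.
The number of such monomials is 15 * 5 = 75

75


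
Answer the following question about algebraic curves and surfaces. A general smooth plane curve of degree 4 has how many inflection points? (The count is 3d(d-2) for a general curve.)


For a general smooth plane curve C of degree d, the inflection points are
the intersection of C with its Hessian curve, which has degree 3(d-2).
By Bezout, the total intersection number is d * 3(d-2) = 4 * 6 = 24.
For a general curve every flex is ordinary, so each contributes
multiplicity 1 to C·Hess(C), and the number of distinct inflection
points is 3d(d-2).
Inflection points = 3*4*(4-2) = 3*4*2 = 24

24


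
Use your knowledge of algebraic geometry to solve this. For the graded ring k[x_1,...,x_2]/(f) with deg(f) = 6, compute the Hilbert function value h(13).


For R = k[x_1,...,x_n]/(f) with f homogeneous of degree e:
The Hilbert series is (1 - t^e)/(1 - t)^n.
So h(d) = C(d+n-1, n-1) - C(d-e+n-1, n-1) for d >= e.
With n=2, e=6, d=13:
C(13+2-1, 2-1) = C(14, 1) = 14
C(13-6+2-1, 2-1) = C(8, 1) = 8
h(13) = 14 - 8 = 6

6


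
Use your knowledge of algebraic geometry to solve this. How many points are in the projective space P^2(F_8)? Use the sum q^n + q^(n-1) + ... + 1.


P^2(F_8) has (q^(n+1) - 1)/(q - 1) points.
= 8^2 + 8^1 + 8^0
= 64 + 8 + 1
= 73

73


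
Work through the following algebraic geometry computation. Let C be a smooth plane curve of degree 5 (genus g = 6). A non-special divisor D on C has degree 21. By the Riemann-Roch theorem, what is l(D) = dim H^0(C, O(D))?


First, compute the genus of a smooth plane curve of degree 5:
g = (d-1)(d-2)/2 = (5-1)(5-2)/2 = 6
For a non-special divisor D (i.e., h^1(D) = 0), Riemann-Roch gives:
l(D) = deg(D) - g + 1
Since deg(D) = 21 >= 2g - 1 = 11, D is non-special.
l(D) = 21 - 6 + 1 = 16

16


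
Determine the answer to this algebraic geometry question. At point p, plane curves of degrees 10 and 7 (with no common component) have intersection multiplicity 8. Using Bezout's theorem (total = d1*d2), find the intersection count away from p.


By Bezout's theorem, the total intersection number is d1 * d2.
Total = 10 * 7 = 70
Intersection multiplicity at p = 8
Remaining intersections = 70 - 8 = 62

62


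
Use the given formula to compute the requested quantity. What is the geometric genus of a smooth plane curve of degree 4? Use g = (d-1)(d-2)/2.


Using the genus formula for smooth plane curves:
g = (d-1)(d-2)/2
g = (4-1)(4-2)/2
g = 3*2/2
g = 6/2 = 3

3


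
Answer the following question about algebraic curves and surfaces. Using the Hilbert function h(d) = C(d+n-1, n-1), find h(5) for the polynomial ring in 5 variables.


The Hilbert function for the polynomial ring in 5 variables is:
h(d) = C(d+n-1, n-1)
h(5) = C(5+5-1, 5-1) = C(9, 4)
= 9! / (4! * 5!)
= 126

126


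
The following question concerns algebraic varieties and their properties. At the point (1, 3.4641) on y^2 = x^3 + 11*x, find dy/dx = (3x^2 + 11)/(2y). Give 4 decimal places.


Using implicit differentiation of y^2 = x^3 + 11*x:
2y * dy/dx = 3x^2 + 11
dy/dx = (3x^2 + 11)/(2y)
Numerator: 3*1^2 + 11 = 14
Denominator: 2*3.4641 = 6.9282
dy/dx = 14/6.9282 = 2.0207

2.0207


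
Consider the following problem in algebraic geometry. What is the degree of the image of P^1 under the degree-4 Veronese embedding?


The Veronese variety v_4(P^1) has degree d^r.
d^r = 4^1 = 4

4


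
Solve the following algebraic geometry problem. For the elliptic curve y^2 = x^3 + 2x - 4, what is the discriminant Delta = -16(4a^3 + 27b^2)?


Compute each component:
4a^3 = 4*2^3 = 4*8 = 32
27b^2 = 27*(-4)^2 = 27*16 = 432
4a^3 + 27b^2 = 32 + 432 = 464
Delta = -16*464 = -7424

-7424


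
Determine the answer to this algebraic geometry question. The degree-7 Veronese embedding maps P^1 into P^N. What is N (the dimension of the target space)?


The Veronese embedding v_d: P^n -> P^N maps each point to all
degree-d monomials in n+1 homogeneous coordinates.
N = C(n+d, d) - 1
N = C(1+7, 7) - 1
N = C(8, 7) - 1
C(8, 7) = 8
N = 8 - 1 = 7

7


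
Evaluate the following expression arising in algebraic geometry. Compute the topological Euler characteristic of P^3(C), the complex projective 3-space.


The complex projective space P^3 has one cell in each even real dimension 0, 2, ..., 6.
The cohomology groups are H^{2k}(P^3) = Z for k = 0,...,3, and 0 otherwise.
Euler characteristic = sum of Betti numbers = 1 per even-dimensional cohomology group.
chi(P^3) = 3 + 1 = 4

4


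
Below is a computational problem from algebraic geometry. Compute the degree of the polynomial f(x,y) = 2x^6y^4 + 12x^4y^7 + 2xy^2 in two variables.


Examine each term for its total degree (sum of exponents).
  Term '2x^6y^4' has total degree 6+4 = 10.
  Term '12x^4y^7' has total degree 4+7 = 11.
  Term '2xy^2' has total degree 1+2 = 3.
The maximum total degree among all terms is 11.

11


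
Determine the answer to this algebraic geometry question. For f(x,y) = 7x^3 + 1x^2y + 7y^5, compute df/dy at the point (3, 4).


df/dy = 1*x^2 + 5*7*y^4
At (3,4): 1*3^2 + 5*7*4^4
= 9 + 8960
= 8969

8969


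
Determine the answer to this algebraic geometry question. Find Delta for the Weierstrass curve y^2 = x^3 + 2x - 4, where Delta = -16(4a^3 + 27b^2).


Compute each component:
4a^3 = 4*2^3 = 4*8 = 32
27b^2 = 27*(-4)^2 = 27*16 = 432
4a^3 + 27b^2 = 32 + 432 = 464
Delta = -16*464 = -7424

-7424


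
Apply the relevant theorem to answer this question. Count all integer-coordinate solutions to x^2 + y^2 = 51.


Systematically check integer values of x where x^2 <= 51.
For each valid x, check if 51 - x^2 is a perfect square.
Total integer solutions found: 0

0


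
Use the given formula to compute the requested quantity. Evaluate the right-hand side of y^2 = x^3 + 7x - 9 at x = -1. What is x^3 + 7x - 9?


Compute x^3 + 7x - 9 at x = -1:
x^3 = (-1)^3 = -1
7*x = 7*(-1) = -7
Sum: -1 - 7 - 9 = -17

-17


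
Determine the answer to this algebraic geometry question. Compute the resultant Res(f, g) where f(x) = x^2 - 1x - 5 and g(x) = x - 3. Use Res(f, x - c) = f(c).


For Res(f, x - c), we evaluate f at x = c.
f(3) = 3^2 - 1*3 - 5
= 9 - 3 - 5
= 6 - 5 = 1
Res(f, g) = 1

1


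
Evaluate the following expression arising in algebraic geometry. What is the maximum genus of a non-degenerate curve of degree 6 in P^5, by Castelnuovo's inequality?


Castelnuovo's bound: write d - 1 = m(r-1) + epsilon with 0 <= epsilon < r-1.
d - 1 = 6 - 1 = 5
r - 1 = 5 - 1 = 4
5 = 1*4 + 1, so m = 1, epsilon = 1
pi(d, r) = m(m-1)(r-1)/2 + m*epsilon
= 1*0*4/2 + 1*1
= 0/2 + 1
= 0 + 1 = 1

1


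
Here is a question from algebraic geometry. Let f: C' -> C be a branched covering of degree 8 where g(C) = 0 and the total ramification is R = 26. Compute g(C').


Riemann-Hurwitz formula: 2g' - 2 = d(2g - 2) + R
Given: d = 8, g = 0, R = 26
2g' - 2 = 8*(2*0 - 2) + 26
2g' - 2 = 8*(-2) + 26
2g' - 2 = -16 + 26 = 10
2g' = 12
g' = 6

6


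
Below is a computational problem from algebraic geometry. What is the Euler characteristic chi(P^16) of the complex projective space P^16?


The complex projective space P^16 has one cell in each even real dimension 0, 2, ..., 32.
The cohomology groups are H^{2k}(P^16) = Z for k = 0,...,16, and 0 otherwise.
Euler characteristic = sum of Betti numbers = 1 per even-dimensional cohomology group.
chi(P^16) = 16 + 1 = 17

17


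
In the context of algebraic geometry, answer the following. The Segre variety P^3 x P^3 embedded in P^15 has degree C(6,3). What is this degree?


The degree of the Segre variety P^3 x P^3 is C(m+n, m).
= C(6, 3)
= 20

20


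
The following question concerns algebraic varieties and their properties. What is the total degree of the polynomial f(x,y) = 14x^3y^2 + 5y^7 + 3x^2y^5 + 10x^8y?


Examine each term for its total degree (sum of exponents).
  Term '14x^3y^2' has total degree 3+2 = 5.
  Term '5y^7' has total degree 0+7 = 7.
  Term '3x^2y^5' has total degree 2+5 = 7.
  Term '10x^8y' has total degree 8+1 = 9.
The maximum total degree among all terms is 9.

9


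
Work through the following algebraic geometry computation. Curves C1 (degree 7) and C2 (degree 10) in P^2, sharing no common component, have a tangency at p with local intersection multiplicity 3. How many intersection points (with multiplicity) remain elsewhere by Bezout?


By Bezout's theorem, the total intersection number is d1 * d2.
Total = 7 * 10 = 70
Intersection multiplicity at p = 3
Remaining intersections = 70 - 3 = 67

67


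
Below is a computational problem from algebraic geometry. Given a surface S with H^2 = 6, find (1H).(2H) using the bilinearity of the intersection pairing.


Using bilinearity of the intersection pairing on a surface S:
(aH).(bH) = ab * (H.H)
We have H^2 = 6.
D.E = (1H).(2H) = 1*2*6
= 2*6
= 12

12


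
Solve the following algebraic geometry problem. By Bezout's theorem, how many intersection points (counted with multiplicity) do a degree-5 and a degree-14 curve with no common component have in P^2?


Bezout's theorem states the intersection count equals the product of degrees.
Intersection count = 5 * 14 = 70

70


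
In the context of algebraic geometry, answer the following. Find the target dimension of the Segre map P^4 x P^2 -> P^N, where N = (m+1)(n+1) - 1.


The Segre embedding maps P^m x P^n into P^N via
all products of coordinates from each factor.
N = (m+1)(n+1) - 1
N = (4+1)(2+1) - 1
N = 5*3 - 1
N = 15 - 1 = 14

14


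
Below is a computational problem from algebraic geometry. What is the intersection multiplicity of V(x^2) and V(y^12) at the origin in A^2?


The intersection multiplicity of V(x^a) and V(y^b) at the origin is:
I(O; V(x^2), V(y^12)) = dim_k(k[x,y]/(x^2, y^12))
A basis for k[x,y]/(x^2, y^12) is the set of monomials x^i * y^j
where 0 <= i < 2 and 0 <= j < 12.
The number of such monomials is 2 * 12 = 24

24


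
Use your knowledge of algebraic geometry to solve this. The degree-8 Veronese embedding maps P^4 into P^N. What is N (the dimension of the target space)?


The Veronese embedding v_d: P^n -> P^N maps each point to all
degree-d monomials in n+1 homogeneous coordinates.
N = C(n+d, d) - 1
N = C(4+8, 8) - 1
N = C(12, 8) - 1
C(12, 8) = 495
N = 495 - 1 = 494

494


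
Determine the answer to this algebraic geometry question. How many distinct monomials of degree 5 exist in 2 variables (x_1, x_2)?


The number of degree-5 monomials in 2 variables is C(d+n-1, n-1).
= C(5+2-1, 2-1) = C(6, 1)
= 6

6


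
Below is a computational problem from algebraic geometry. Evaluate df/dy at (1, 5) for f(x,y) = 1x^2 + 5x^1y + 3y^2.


df/dy = 5*x^1 + 2*3*y^1
At (1,5): 5*1^1 + 2*3*5^1
= 5 + 30
= 35

35


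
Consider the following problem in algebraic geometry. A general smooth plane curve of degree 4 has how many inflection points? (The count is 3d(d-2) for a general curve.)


For a general smooth plane curve C of degree d, the inflection points are
the intersection of C with its Hessian curve, which has degree 3(d-2).
By Bezout, the total intersection number is d * 3(d-2) = 4 * 6 = 24.
For a general curve every flex is ordinary, so each contributes
multiplicity 1 to C·Hess(C), and the number of distinct inflection
points is 3d(d-2).
Inflection points = 3*4*(4-2) = 3*4*2 = 24

24


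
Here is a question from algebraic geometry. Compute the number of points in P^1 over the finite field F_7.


P^1(F_7) has (q^(n+1) - 1)/(q - 1) points.
= 7^1 + 7^0
= 7 + 1
= 8

8


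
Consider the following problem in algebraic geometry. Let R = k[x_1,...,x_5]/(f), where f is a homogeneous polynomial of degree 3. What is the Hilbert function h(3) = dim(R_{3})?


For R = k[x_1,...,x_n]/(f) with f homogeneous of degree e:
The Hilbert series is (1 - t^e)/(1 - t)^n.
So h(d) = C(d+n-1, n-1) - C(d-e+n-1, n-1) for d >= e.
With n=5, e=3, d=3:
C(3+5-1, 5-1) = C(7, 4) = 35
C(3-3+5-1, 5-1) = C(4, 4) = 1
h(3) = 35 - 1 = 34

34


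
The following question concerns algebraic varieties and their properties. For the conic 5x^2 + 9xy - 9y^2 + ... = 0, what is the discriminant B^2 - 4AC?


The discriminant of a conic Ax^2 + Bxy + Cy^2 + ... = 0 is B^2 - 4AC.
B^2 = 9^2 = 81
4AC = 4*5*(-9) = -180
Discriminant = 81 + 180 = 261

261


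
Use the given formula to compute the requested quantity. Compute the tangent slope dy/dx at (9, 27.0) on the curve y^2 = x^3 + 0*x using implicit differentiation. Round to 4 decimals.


Using implicit differentiation of y^2 = x^3 + 0*x:
2y * dy/dx = 3x^2 + 0
dy/dx = (3x^2 + 0)/(2y)
Numerator: 3*9^2 + 0 = 243
Denominator: 2*27.0 = 54.0
dy/dx = 243/54.0 = 4.5000

4.5000


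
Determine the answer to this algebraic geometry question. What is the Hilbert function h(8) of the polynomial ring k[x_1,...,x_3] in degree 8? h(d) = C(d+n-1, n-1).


The Hilbert function for the polynomial ring in 3 variables is:
h(d) = C(d+n-1, n-1)
h(8) = C(8+3-1, 3-1) = C(10, 2)
= 10! / (2! * 8!)
= 45

45


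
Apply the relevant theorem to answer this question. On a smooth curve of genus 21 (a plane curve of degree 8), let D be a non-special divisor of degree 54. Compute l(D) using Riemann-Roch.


First, compute the genus of a smooth plane curve of degree 8:
g = (d-1)(d-2)/2 = (8-1)(8-2)/2 = 21
For a non-special divisor D (i.e., h^1(D) = 0), Riemann-Roch gives:
l(D) = deg(D) - g + 1
Since deg(D) = 54 >= 2g - 1 = 41, D is non-special.
l(D) = 54 - 21 + 1 = 34

34


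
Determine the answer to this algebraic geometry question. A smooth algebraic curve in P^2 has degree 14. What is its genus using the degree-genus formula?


Using the genus formula for smooth plane curves:
g = (d-1)(d-2)/2
g = (14-1)(14-2)/2
g = 13*12/2
g = 156/2 = 78

78


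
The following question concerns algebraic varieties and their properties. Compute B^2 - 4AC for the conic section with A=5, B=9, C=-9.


The discriminant of a conic Ax^2 + Bxy + Cy^2 + ... = 0 is B^2 - 4AC.
B^2 = 9^2 = 81
4AC = 4*5*(-9) = -180
Discriminant = 81 + 180 = 261

261


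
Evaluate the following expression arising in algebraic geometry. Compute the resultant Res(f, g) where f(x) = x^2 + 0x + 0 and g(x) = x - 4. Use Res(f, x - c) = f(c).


For Res(f, x - c), we evaluate f at x = c.
f(4) = 4^2 + 0*4 + 0
= 16 + 0 + 0
= 16 + 0 = 16
Res(f, g) = 16

16


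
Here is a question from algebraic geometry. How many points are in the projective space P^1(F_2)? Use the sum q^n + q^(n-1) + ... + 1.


P^1(F_2) has (q^(n+1) - 1)/(q - 1) points.
= 2^1 + 2^0
= 2 + 1
= 3

3


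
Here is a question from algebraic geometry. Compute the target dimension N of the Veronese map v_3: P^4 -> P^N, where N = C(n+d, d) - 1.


The Veronese embedding v_d: P^n -> P^N maps each point to all
degree-d monomials in n+1 homogeneous coordinates.
N = C(n+d, d) - 1
N = C(4+3, 3) - 1
N = C(7, 3) - 1
C(7, 3) = 35
N = 35 - 1 = 34

34


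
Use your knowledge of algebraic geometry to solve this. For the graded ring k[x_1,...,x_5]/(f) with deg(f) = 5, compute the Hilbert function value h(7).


For R = k[x_1,...,x_n]/(f) with f homogeneous of degree e:
The Hilbert series is (1 - t^e)/(1 - t)^n.
So h(d) = C(d+n-1, n-1) - C(d-e+n-1, n-1) for d >= e.
With n=5, e=5, d=7:
C(7+5-1, 5-1) = C(11, 4) = 330
C(7-5+5-1, 5-1) = C(6, 4) = 15
h(7) = 330 - 15 = 315

315


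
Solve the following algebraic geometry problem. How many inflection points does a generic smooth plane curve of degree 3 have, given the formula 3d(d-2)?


For a general smooth plane curve C of degree d, the inflection points are
the intersection of C with its Hessian curve, which has degree 3(d-2).
By Bezout, the total intersection number is d * 3(d-2) = 3 * 3 = 9.
For a general curve every flex is ordinary, so each contributes
multiplicity 1 to C·Hess(C), and the number of distinct inflection
points is 3d(d-2).
Inflection points = 3*3*(3-2) = 3*3*1 = 9

9


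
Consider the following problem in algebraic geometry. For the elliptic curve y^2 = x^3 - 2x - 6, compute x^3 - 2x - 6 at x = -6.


Compute x^3 - 2x - 6 at x = -6:
x^3 = (-6)^3 = -216
(-2)*x = (-2)*(-6) = 12
Sum: -216 + 12 - 6 = -210

-210


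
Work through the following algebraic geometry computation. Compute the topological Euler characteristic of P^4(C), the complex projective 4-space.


The complex projective space P^4 has one cell in each even real dimension 0, 2, ..., 8.
The cohomology groups are H^{2k}(P^4) = Z for k = 0,...,4, and 0 otherwise.
Euler characteristic = sum of Betti numbers = 1 per even-dimensional cohomology group.
chi(P^4) = 4 + 1 = 5

5


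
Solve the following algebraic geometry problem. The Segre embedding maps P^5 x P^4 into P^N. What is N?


The Segre embedding maps P^m x P^n into P^N via
all products of coordinates from each factor.
N = (m+1)(n+1) - 1
N = (5+1)(4+1) - 1
N = 6*5 - 1
N = 30 - 1 = 29

29


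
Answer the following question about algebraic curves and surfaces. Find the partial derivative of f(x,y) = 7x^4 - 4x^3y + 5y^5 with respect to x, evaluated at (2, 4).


df/dx = 4*7*x^3 + 3*(-4)*x^2*y
At (2,4): 4*7*2^3 + 3*(-4)*2^2*4
= 224 - 192
= 32

32


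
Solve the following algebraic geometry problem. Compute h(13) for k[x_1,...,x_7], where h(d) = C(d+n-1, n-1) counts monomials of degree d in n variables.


The Hilbert function for the polynomial ring in 7 variables is:
h(d) = C(d+n-1, n-1)
h(13) = C(13+7-1, 7-1) = C(19, 6)
= 19! / (6! * 13!)
= 27132

27132


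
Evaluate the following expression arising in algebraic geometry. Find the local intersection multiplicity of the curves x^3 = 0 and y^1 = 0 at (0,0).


The intersection multiplicity of V(x^a) and V(y^b) at the origin is:
I(O; V(x^3), V(y^1)) = dim_k(k[x,y]/(x^3, y^1))
A basis for k[x,y]/(x^3, y^1) is the set of monomials x^i * y^j
where 0 <= i < 3 and 0 <= j < 1.
The number of such monomials is 3 * 1 = 3

3


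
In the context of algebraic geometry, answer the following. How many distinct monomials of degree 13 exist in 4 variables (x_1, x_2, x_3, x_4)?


The number of degree-13 monomials in 4 variables is C(d+n-1, n-1).
= C(13+4-1, 4-1) = C(16, 3)
= 560

560


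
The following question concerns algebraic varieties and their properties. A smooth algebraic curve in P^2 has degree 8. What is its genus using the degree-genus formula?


Using the genus formula for smooth plane curves:
g = (d-1)(d-2)/2
g = (8-1)(8-2)/2
g = 7*6/2
g = 42/2 = 21

21


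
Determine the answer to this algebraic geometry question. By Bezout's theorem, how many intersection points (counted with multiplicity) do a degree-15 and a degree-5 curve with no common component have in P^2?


Bezout's theorem states the intersection count equals the product of degrees.
Intersection count = 15 * 5 = 75

75


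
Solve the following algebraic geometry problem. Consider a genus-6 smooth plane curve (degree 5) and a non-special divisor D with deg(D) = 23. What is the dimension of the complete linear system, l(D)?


First, compute the genus of a smooth plane curve of degree 5:
g = (d-1)(d-2)/2 = (5-1)(5-2)/2 = 6
For a non-special divisor D (i.e., h^1(D) = 0), Riemann-Roch gives:
l(D) = deg(D) - g + 1
Since deg(D) = 23 >= 2g - 1 = 11, D is non-special.
l(D) = 23 - 6 + 1 = 18

18


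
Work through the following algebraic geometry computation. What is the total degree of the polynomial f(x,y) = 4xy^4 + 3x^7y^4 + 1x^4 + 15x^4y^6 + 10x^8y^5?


Examine each term for its total degree (sum of exponents).
  Term '4xy^4' has total degree 1+4 = 5.
  Term '3x^7y^4' has total degree 7+4 = 11.
  Term '1x^4' has total degree 4+0 = 4.
  Term '15x^4y^6' has total degree 4+6 = 10.
  Term '10x^8y^5' has total degree 8+5 = 13.
The maximum total degree among all terms is 13.

13


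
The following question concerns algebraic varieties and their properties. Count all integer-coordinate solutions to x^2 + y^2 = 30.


Systematically check integer values of x where x^2 <= 30.
For each valid x, check if 30 - x^2 is a perfect square.
Total integer solutions found: 0

0


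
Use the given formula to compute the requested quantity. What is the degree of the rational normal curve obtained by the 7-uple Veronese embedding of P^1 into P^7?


The rational normal curve in P^7 is the image of P^1 under the 7-uple Veronese.
A general hyperplane in P^7 pulls back to a degree-7 form on P^1, which has 7 zeros,
so the curve meets a general hyperplane in 7 points. Degree = 7.

7


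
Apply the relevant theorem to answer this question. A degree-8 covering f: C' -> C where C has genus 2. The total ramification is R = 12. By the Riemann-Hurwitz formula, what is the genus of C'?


Riemann-Hurwitz formula: 2g' - 2 = d(2g - 2) + R
Given: d = 8, g = 2, R = 12
2g' - 2 = 8*(2*2 - 2) + 12
2g' - 2 = 8*2 + 12
2g' - 2 = 16 + 12 = 28
2g' = 30
g' = 15

15


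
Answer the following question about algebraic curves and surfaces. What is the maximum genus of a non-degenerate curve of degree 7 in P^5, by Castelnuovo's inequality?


Castelnuovo's bound: write d - 1 = m(r-1) + epsilon with 0 <= epsilon < r-1.
d - 1 = 7 - 1 = 6
r - 1 = 5 - 1 = 4
6 = 1*4 + 2, so m = 1, epsilon = 2
pi(d, r) = m(m-1)(r-1)/2 + m*epsilon
= 1*0*4/2 + 1*2
= 0/2 + 2
= 0 + 2 = 2

2


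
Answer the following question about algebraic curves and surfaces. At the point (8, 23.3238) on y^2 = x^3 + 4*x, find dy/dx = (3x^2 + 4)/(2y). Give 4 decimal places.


Using implicit differentiation of y^2 = x^3 + 4*x:
2y * dy/dx = 3x^2 + 4
dy/dx = (3x^2 + 4)/(2y)
Numerator: 3*8^2 + 4 = 196
Denominator: 2*23.3238 = 46.6476
dy/dx = 196/46.6476 = 4.2017

4.2017


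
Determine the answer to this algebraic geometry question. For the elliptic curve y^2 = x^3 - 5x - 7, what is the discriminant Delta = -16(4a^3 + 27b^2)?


Compute each component:
4a^3 = 4*(-5)^3 = 4*(-125) = -500
27b^2 = 27*(-7)^2 = 27*49 = 1323
4a^3 + 27b^2 = -500 + 1323 = 823
Delta = -16*823 = -13168

-13168


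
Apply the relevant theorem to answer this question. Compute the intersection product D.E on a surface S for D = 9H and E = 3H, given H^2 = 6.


Using bilinearity of the intersection pairing on a surface S:
(aH).(bH) = ab * (H.H)
We have H^2 = 6.
D.E = (9H).(3H) = 9*3*6
= 27*6
= 162

162


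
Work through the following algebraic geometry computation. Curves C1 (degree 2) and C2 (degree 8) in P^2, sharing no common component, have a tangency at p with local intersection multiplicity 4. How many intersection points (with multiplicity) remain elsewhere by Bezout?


By Bezout's theorem, the total intersection number is d1 * d2.
Total = 2 * 8 = 16
Intersection multiplicity at p = 4
Remaining intersections = 16 - 4 = 12

12


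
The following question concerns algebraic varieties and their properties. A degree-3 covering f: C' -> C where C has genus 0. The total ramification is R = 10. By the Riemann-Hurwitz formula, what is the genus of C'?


Riemann-Hurwitz formula: 2g' - 2 = d(2g - 2) + R
Given: d = 3, g = 0, R = 10
2g' - 2 = 3*(2*0 - 2) + 10
2g' - 2 = 3*(-2) + 10
2g' - 2 = -6 + 10 = 4
2g' = 6
g' = 3

3


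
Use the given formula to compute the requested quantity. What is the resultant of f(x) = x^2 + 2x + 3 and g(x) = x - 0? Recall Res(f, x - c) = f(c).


For Res(f, x - c), we evaluate f at x = c.
f(0) = 0^2 + 2*0 + 3
= 0 + 0 + 3
= 0 + 3 = 3
Res(f, g) = 3

3


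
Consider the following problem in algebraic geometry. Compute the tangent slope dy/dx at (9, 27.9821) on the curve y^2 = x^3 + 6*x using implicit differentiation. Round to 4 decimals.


Using implicit differentiation of y^2 = x^3 + 6*x:
2y * dy/dx = 3x^2 + 6
dy/dx = (3x^2 + 6)/(2y)
Numerator: 3*9^2 + 6 = 249
Denominator: 2*27.9821 = 55.9642
dy/dx = 249/55.9642 = 4.4493

4.4493


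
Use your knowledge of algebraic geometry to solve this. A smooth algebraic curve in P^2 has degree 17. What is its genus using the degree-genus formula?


Using the genus formula for smooth plane curves:
g = (d-1)(d-2)/2
g = (17-1)(17-2)/2
g = 16*15/2
g = 240/2 = 120

120


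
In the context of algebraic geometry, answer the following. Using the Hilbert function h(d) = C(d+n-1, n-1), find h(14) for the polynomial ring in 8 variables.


The Hilbert function for the polynomial ring in 8 variables is:
h(d) = C(d+n-1, n-1)
h(14) = C(14+8-1, 8-1) = C(21, 7)
= 21! / (7! * 14!)
= 116280

116280


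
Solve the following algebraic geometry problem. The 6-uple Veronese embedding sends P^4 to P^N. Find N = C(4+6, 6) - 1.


The Veronese embedding v_d: P^n -> P^N maps each point to all
degree-d monomials in n+1 homogeneous coordinates.
N = C(n+d, d) - 1
N = C(4+6, 6) - 1
N = C(10, 6) - 1
C(10, 6) = 210
N = 210 - 1 = 209

209


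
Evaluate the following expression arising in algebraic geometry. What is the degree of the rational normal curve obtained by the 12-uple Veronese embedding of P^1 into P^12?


The rational normal curve in P^12 is the image of P^1 under the 12-uple Veronese.
A general hyperplane in P^12 pulls back to a degree-12 form on P^1, which has 12 zeros,
so the curve meets a general hyperplane in 12 points. Degree = 12.

12


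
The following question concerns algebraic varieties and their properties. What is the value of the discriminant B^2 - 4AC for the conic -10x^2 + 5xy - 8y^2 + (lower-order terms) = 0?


The discriminant of a conic Ax^2 + Bxy + Cy^2 + ... = 0 is B^2 - 4AC.
B^2 = 5^2 = 25
4AC = 4*(-10)*(-8) = 320
Discriminant = 25 - 320 = -295

-295


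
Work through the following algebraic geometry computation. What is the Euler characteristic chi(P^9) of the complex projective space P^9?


The complex projective space P^9 has one cell in each even real dimension 0, 2, ..., 18.
The cohomology groups are H^{2k}(P^9) = Z for k = 0,...,9, and 0 otherwise.
Euler characteristic = sum of Betti numbers = 1 per even-dimensional cohomology group.
chi(P^9) = 9 + 1 = 10

10


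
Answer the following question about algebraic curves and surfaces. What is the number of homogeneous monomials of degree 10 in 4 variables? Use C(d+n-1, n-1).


The number of degree-10 monomials in 4 variables is C(d+n-1, n-1).
= C(10+4-1, 4-1) = C(13, 3)
= 286

286


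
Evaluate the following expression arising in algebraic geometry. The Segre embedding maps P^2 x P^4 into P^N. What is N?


The Segre embedding maps P^m x P^n into P^N via
all products of coordinates from each factor.
N = (m+1)(n+1) - 1
N = (2+1)(4+1) - 1
N = 3*5 - 1
N = 15 - 1 = 14

14


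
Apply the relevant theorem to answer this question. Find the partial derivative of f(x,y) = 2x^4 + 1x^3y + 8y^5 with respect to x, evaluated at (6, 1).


df/dx = 4*2*x^3 + 3*1*x^2*y
At (6,1): 4*2*6^3 + 3*1*6^2*1
= 1728 + 108
= 1836

1836


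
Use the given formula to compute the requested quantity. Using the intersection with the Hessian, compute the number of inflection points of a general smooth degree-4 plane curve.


For a general smooth plane curve C of degree d, the inflection points are
the intersection of C with its Hessian curve, which has degree 3(d-2).
By Bezout, the total intersection number is d * 3(d-2) = 4 * 6 = 24.
For a general curve every flex is ordinary, so each contributes
multiplicity 1 to C·Hess(C), and the number of distinct inflection
points is 3d(d-2).
Inflection points = 3*4*(4-2) = 3*4*2 = 24

24


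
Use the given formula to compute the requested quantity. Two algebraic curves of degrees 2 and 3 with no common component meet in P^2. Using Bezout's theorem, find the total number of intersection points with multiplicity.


Bezout's theorem states the intersection count equals the product of degrees.
Intersection count = 2 * 3 = 6

6


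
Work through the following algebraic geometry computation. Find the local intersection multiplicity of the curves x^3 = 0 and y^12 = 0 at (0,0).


The intersection multiplicity of V(x^a) and V(y^b) at the origin is:
I(O; V(x^3), V(y^12)) = dim_k(k[x,y]/(x^3, y^12))
A basis for k[x,y]/(x^3, y^12) is the set of monomials x^i * y^j
where 0 <= i < 3 and 0 <= j < 12.
The number of such monomials is 3 * 12 = 36

36


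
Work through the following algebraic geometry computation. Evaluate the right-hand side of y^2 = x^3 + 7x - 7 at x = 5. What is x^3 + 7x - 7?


Compute x^3 + 7x - 7 at x = 5:
x^3 = 5^3 = 125
7*x = 7*5 = 35
Sum: 125 + 35 - 7 = 153

153


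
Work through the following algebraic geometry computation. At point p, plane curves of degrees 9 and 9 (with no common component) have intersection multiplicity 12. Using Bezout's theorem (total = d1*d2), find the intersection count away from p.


By Bezout's theorem, the total intersection number is d1 * d2.
Total = 9 * 9 = 81
Intersection multiplicity at p = 12
Remaining intersections = 81 - 12 = 69

69


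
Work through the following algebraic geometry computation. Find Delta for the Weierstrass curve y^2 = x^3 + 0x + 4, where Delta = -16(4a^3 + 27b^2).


Compute each component:
4a^3 = 4*0^3 = 4*0 = 0
27b^2 = 27*4^2 = 27*16 = 432
4a^3 + 27b^2 = 0 + 432 = 432
Delta = -16*432 = -6912

-6912


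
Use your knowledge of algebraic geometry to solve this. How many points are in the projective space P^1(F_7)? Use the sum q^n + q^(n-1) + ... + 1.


P^1(F_7) has (q^(n+1) - 1)/(q - 1) points.
= 7^1 + 7^0
= 7 + 1
= 8

8
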